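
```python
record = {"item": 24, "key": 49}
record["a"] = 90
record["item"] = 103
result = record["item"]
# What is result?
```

Trace (tracking result):
record = {'item': 24, 'key': 49}  # -> record = {'item': 24, 'key': 49}
record['a'] = 90  # -> record = {'item': 24, 'key': 49, 'a': 90}
record['item'] = 103  # -> record = {'item': 103, 'key': 49, 'a': 90}
result = record['item']  # -> result = 103

Answer: 103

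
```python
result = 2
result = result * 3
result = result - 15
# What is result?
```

Trace (tracking result):
result = 2  # -> result = 2
result = result * 3  # -> result = 6
result = result - 15  # -> result = -9

Answer: -9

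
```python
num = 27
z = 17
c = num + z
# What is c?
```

Trace (tracking c):
num = 27  # -> num = 27
z = 17  # -> z = 17
c = num + z  # -> c = 44

Answer: 44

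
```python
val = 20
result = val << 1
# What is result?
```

Trace (tracking result):
val = 20  # -> val = 20
result = val << 1  # -> result = 40

Answer: 40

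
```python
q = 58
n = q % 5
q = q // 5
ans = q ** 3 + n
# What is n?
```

Trace (tracking n):
q = 58  # -> q = 58
n = q % 5  # -> n = 3
q = q // 5  # -> q = 11
ans = q ** 3 + n  # -> ans = 1334

Answer: 3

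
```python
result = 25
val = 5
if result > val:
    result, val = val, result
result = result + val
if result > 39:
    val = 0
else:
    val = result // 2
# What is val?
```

Trace (tracking val):
result = 25  # -> result = 25
val = 5  # -> val = 5
if result > val:  # condition is True
    result, val = (val, result)  # -> result = 5, val = 25
result = result + val  # -> result = 30
if result > 39:  # condition is False
else:
    val = result // 2  # -> val = 15

Answer: 15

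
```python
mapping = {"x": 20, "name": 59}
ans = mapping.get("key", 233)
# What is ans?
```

Answer: 233

Derivation:
Trace (tracking ans):
mapping = {'x': 20, 'name': 59}  # -> mapping = {'x': 20, 'name': 59}
ans = mapping.get('key', 233)  # -> ans = 233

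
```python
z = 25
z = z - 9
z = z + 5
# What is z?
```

Trace (tracking z):
z = 25  # -> z = 25
z = z - 9  # -> z = 16
z = z + 5  # -> z = 21

Answer: 21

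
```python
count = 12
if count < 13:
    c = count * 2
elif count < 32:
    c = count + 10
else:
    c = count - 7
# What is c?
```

Answer: 24

Derivation:
Trace (tracking c):
count = 12  # -> count = 12
if count < 13:  # condition is True
    c = count * 2  # -> c = 24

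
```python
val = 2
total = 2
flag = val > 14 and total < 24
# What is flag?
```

Answer: False

Derivation:
Trace (tracking flag):
val = 2  # -> val = 2
total = 2  # -> total = 2
flag = val > 14 and total < 24  # -> flag = False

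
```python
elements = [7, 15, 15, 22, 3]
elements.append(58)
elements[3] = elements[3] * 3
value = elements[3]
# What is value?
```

Answer: 66

Derivation:
Trace (tracking value):
elements = [7, 15, 15, 22, 3]  # -> elements = [7, 15, 15, 22, 3]
elements.append(58)  # -> elements = [7, 15, 15, 22, 3, 58]
elements[3] = elements[3] * 3  # -> elements = [7, 15, 15, 66, 3, 58]
value = elements[3]  # -> value = 66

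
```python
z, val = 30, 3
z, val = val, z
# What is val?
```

Trace (tracking val):
z, val = (30, 3)  # -> z = 30, val = 3
z, val = (val, z)  # -> z = 3, val = 30

Answer: 30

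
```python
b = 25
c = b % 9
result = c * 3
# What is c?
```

Answer: 7

Derivation:
Trace (tracking c):
b = 25  # -> b = 25
c = b % 9  # -> c = 7
result = c * 3  # -> result = 21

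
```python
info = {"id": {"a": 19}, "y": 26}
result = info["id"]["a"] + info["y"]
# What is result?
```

Answer: 45

Derivation:
Trace (tracking result):
info = {'id': {'a': 19}, 'y': 26}  # -> info = {'id': {'a': 19}, 'y': 26}
result = info['id']['a'] + info['y']  # -> result = 45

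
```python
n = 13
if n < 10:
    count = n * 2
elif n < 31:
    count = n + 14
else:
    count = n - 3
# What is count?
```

Answer: 27

Derivation:
Trace (tracking count):
n = 13  # -> n = 13
if n < 10:  # condition is False
elif n < 31:  # condition is True
    count = n + 14  # -> count = 27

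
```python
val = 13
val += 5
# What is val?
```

Trace (tracking val):
val = 13  # -> val = 13
val += 5  # -> val = 18

Answer: 18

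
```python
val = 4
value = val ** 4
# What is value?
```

Trace (tracking value):
val = 4  # -> val = 4
value = val ** 4  # -> value = 256

Answer: 256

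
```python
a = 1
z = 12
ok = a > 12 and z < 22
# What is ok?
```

Answer: False

Derivation:
Trace (tracking ok):
a = 1  # -> a = 1
z = 12  # -> z = 12
ok = a > 12 and z < 22  # -> ok = False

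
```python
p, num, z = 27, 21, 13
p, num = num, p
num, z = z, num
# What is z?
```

Answer: 27

Derivation:
Trace (tracking z):
p, num, z = (27, 21, 13)  # -> p = 27, num = 21, z = 13
p, num = (num, p)  # -> p = 21, num = 27
num, z = (z, num)  # -> num = 13, z = 27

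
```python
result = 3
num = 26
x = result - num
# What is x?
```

Trace (tracking x):
result = 3  # -> result = 3
num = 26  # -> num = 26
x = result - num  # -> x = -23

Answer: -23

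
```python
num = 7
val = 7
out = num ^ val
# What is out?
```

Answer: 0

Derivation:
Trace (tracking out):
num = 7  # -> num = 7
val = 7  # -> val = 7
out = num ^ val  # -> out = 0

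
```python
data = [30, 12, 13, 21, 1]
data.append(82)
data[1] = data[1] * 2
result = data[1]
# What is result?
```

Trace (tracking result):
data = [30, 12, 13, 21, 1]  # -> data = [30, 12, 13, 21, 1]
data.append(82)  # -> data = [30, 12, 13, 21, 1, 82]
data[1] = data[1] * 2  # -> data = [30, 24, 13, 21, 1, 82]
result = data[1]  # -> result = 24

Answer: 24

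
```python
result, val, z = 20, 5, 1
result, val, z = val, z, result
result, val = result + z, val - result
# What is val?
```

Answer: -4

Derivation:
Trace (tracking val):
result, val, z = (20, 5, 1)  # -> result = 20, val = 5, z = 1
result, val, z = (val, z, result)  # -> result = 5, val = 1, z = 20
result, val = (result + z, val - result)  # -> result = 25, val = -4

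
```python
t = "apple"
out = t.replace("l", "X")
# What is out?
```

Trace (tracking out):
t = 'apple'  # -> t = 'apple'
out = t.replace('l', 'X')  # -> out = 'appXe'

Answer: 'appXe'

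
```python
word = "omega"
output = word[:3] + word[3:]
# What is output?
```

Trace (tracking output):
word = 'omega'  # -> word = 'omega'
output = word[:3] + word[3:]  # -> output = 'omega'

Answer: 'omega'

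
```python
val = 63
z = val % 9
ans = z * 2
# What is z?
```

Trace (tracking z):
val = 63  # -> val = 63
z = val % 9  # -> z = 0
ans = z * 2  # -> ans = 0

Answer: 0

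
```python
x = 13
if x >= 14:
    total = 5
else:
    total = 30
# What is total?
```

Trace (tracking total):
x = 13  # -> x = 13
if x >= 14:  # condition is False
else:
    total = 30  # -> total = 30

Answer: 30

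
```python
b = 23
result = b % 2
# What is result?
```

Trace (tracking result):
b = 23  # -> b = 23
result = b % 2  # -> result = 1

Answer: 1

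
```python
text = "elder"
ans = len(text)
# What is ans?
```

Trace (tracking ans):
text = 'elder'  # -> text = 'elder'
ans = len(text)  # -> ans = 5

Answer: 5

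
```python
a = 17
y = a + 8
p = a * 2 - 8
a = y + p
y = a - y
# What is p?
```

Trace (tracking p):
a = 17  # -> a = 17
y = a + 8  # -> y = 25
p = a * 2 - 8  # -> p = 26
a = y + p  # -> a = 51
y = a - y  # -> y = 26

Answer: 26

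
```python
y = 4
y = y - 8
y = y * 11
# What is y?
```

Answer: -44

Derivation:
Trace (tracking y):
y = 4  # -> y = 4
y = y - 8  # -> y = -4
y = y * 11  # -> y = -44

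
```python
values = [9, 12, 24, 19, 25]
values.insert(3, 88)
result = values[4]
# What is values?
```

Trace (tracking values):
values = [9, 12, 24, 19, 25]  # -> values = [9, 12, 24, 19, 25]
values.insert(3, 88)  # -> values = [9, 12, 24, 88, 19, 25]
result = values[4]  # -> result = 19

Answer: [9, 12, 24, 88, 19, 25]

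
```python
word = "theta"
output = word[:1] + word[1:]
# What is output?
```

Answer: 'theta'

Derivation:
Trace (tracking output):
word = 'theta'  # -> word = 'theta'
output = word[:1] + word[1:]  # -> output = 'theta'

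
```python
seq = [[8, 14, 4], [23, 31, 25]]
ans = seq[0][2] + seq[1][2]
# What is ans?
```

Trace (tracking ans):
seq = [[8, 14, 4], [23, 31, 25]]  # -> seq = [[8, 14, 4], [23, 31, 25]]
ans = seq[0][2] + seq[1][2]  # -> ans = 29

Answer: 29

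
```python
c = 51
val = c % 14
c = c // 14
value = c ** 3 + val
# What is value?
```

Trace (tracking value):
c = 51  # -> c = 51
val = c % 14  # -> val = 9
c = c // 14  # -> c = 3
value = c ** 3 + val  # -> value = 36

Answer: 36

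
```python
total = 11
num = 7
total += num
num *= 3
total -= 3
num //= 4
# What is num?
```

Answer: 5

Derivation:
Trace (tracking num):
total = 11  # -> total = 11
num = 7  # -> num = 7
total += num  # -> total = 18
num *= 3  # -> num = 21
total -= 3  # -> total = 15
num //= 4  # -> num = 5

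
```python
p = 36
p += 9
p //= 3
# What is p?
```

Trace (tracking p):
p = 36  # -> p = 36
p += 9  # -> p = 45
p //= 3  # -> p = 15

Answer: 15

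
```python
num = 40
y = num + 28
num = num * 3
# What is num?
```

Trace (tracking num):
num = 40  # -> num = 40
y = num + 28  # -> y = 68
num = num * 3  # -> num = 120

Answer: 120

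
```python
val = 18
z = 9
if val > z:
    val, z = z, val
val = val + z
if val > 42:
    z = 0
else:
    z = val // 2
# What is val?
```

Answer: 27

Derivation:
Trace (tracking val):
val = 18  # -> val = 18
z = 9  # -> z = 9
if val > z:  # condition is True
    val, z = (z, val)  # -> val = 9, z = 18
val = val + z  # -> val = 27
if val > 42:  # condition is False
else:
    z = val // 2  # -> z = 13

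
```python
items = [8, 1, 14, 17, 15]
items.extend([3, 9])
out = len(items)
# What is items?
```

Answer: [8, 1, 14, 17, 15, 3, 9]

Derivation:
Trace (tracking items):
items = [8, 1, 14, 17, 15]  # -> items = [8, 1, 14, 17, 15]
items.extend([3, 9])  # -> items = [8, 1, 14, 17, 15, 3, 9]
out = len(items)  # -> out = 7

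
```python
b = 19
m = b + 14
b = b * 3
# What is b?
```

Answer: 57

Derivation:
Trace (tracking b):
b = 19  # -> b = 19
m = b + 14  # -> m = 33
b = b * 3  # -> b = 57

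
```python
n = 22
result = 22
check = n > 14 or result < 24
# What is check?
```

Answer: True

Derivation:
Trace (tracking check):
n = 22  # -> n = 22
result = 22  # -> result = 22
check = n > 14 or result < 24  # -> check = True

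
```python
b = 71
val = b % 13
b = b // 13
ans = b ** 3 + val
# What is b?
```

Answer: 5

Derivation:
Trace (tracking b):
b = 71  # -> b = 71
val = b % 13  # -> val = 6
b = b // 13  # -> b = 5
ans = b ** 3 + val  # -> ans = 131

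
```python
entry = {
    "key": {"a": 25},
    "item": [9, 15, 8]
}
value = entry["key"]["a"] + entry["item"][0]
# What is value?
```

Trace (tracking value):
entry = {'key': {'a': 25}, 'item': [9, 15, 8]}  # -> entry = {'key': {'a': 25}, 'item': [9, 15, 8]}
value = entry['key']['a'] + entry['item'][0]  # -> value = 34

Answer: 34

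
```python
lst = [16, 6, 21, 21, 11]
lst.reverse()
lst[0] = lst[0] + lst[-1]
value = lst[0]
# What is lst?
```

Trace (tracking lst):
lst = [16, 6, 21, 21, 11]  # -> lst = [16, 6, 21, 21, 11]
lst.reverse()  # -> lst = [11, 21, 21, 6, 16]
lst[0] = lst[0] + lst[-1]  # -> lst = [27, 21, 21, 6, 16]
value = lst[0]  # -> value = 27

Answer: [27, 21, 21, 6, 16]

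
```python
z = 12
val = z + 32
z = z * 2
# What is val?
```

Answer: 44

Derivation:
Trace (tracking val):
z = 12  # -> z = 12
val = z + 32  # -> val = 44
z = z * 2  # -> z = 24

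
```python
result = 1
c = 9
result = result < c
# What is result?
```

Answer: True

Derivation:
Trace (tracking result):
result = 1  # -> result = 1
c = 9  # -> c = 9
result = result < c  # -> result = True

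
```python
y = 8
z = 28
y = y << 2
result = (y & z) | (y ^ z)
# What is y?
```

Answer: 32

Derivation:
Trace (tracking y):
y = 8  # -> y = 8
z = 28  # -> z = 28
y = y << 2  # -> y = 32
result = y & z | y ^ z  # -> result = 60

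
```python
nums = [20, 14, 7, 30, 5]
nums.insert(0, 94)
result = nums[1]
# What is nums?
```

Answer: [94, 20, 14, 7, 30, 5]

Derivation:
Trace (tracking nums):
nums = [20, 14, 7, 30, 5]  # -> nums = [20, 14, 7, 30, 5]
nums.insert(0, 94)  # -> nums = [94, 20, 14, 7, 30, 5]
result = nums[1]  # -> result = 20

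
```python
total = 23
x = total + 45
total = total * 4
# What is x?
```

Answer: 68

Derivation:
Trace (tracking x):
total = 23  # -> total = 23
x = total + 45  # -> x = 68
total = total * 4  # -> total = 92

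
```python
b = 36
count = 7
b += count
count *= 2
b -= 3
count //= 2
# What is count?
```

Answer: 7

Derivation:
Trace (tracking count):
b = 36  # -> b = 36
count = 7  # -> count = 7
b += count  # -> b = 43
count *= 2  # -> count = 14
b -= 3  # -> b = 40
count //= 2  # -> count = 7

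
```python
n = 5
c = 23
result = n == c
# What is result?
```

Answer: False

Derivation:
Trace (tracking result):
n = 5  # -> n = 5
c = 23  # -> c = 23
result = n == c  # -> result = False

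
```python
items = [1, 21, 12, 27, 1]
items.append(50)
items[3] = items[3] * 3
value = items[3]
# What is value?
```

Trace (tracking value):
items = [1, 21, 12, 27, 1]  # -> items = [1, 21, 12, 27, 1]
items.append(50)  # -> items = [1, 21, 12, 27, 1, 50]
items[3] = items[3] * 3  # -> items = [1, 21, 12, 81, 1, 50]
value = items[3]  # -> value = 81

Answer: 81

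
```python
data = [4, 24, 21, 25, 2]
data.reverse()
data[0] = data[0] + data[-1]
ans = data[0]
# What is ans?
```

Trace (tracking ans):
data = [4, 24, 21, 25, 2]  # -> data = [4, 24, 21, 25, 2]
data.reverse()  # -> data = [2, 25, 21, 24, 4]
data[0] = data[0] + data[-1]  # -> data = [6, 25, 21, 24, 4]
ans = data[0]  # -> ans = 6

Answer: 6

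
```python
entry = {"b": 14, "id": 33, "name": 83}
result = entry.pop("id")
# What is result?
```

Trace (tracking result):
entry = {'b': 14, 'id': 33, 'name': 83}  # -> entry = {'b': 14, 'id': 33, 'name': 83}
result = entry.pop('id')  # -> result = 33

Answer: 33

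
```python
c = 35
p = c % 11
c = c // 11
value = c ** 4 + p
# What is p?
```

Trace (tracking p):
c = 35  # -> c = 35
p = c % 11  # -> p = 2
c = c // 11  # -> c = 3
value = c ** 4 + p  # -> value = 83

Answer: 2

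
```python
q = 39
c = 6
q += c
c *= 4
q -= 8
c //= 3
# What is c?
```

Trace (tracking c):
q = 39  # -> q = 39
c = 6  # -> c = 6
q += c  # -> q = 45
c *= 4  # -> c = 24
q -= 8  # -> q = 37
c //= 3  # -> c = 8

Answer: 8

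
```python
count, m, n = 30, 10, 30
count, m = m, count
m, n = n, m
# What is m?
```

Trace (tracking m):
count, m, n = (30, 10, 30)  # -> count = 30, m = 10, n = 30
count, m = (m, count)  # -> count = 10, m = 30
m, n = (n, m)  # -> m = 30, n = 30

Answer: 30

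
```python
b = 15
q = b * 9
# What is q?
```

Answer: 135

Derivation:
Trace (tracking q):
b = 15  # -> b = 15
q = b * 9  # -> q = 135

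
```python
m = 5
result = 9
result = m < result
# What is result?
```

Trace (tracking result):
m = 5  # -> m = 5
result = 9  # -> result = 9
result = m < result  # -> result = True

Answer: True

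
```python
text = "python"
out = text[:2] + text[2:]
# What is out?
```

Trace (tracking out):
text = 'python'  # -> text = 'python'
out = text[:2] + text[2:]  # -> out = 'python'

Answer: 'python'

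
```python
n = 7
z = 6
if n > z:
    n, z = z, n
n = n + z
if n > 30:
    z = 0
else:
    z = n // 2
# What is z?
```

Answer: 6

Derivation:
Trace (tracking z):
n = 7  # -> n = 7
z = 6  # -> z = 6
if n > z:  # condition is True
    n, z = (z, n)  # -> n = 6, z = 7
n = n + z  # -> n = 13
if n > 30:  # condition is False
else:
    z = n // 2  # -> z = 6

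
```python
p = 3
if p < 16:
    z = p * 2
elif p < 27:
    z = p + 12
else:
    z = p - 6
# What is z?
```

Answer: 6

Derivation:
Trace (tracking z):
p = 3  # -> p = 3
if p < 16:  # condition is True
    z = p * 2  # -> z = 6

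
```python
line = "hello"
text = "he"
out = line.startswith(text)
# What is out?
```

Answer: True

Derivation:
Trace (tracking out):
line = 'hello'  # -> line = 'hello'
text = 'he'  # -> text = 'he'
out = line.startswith(text)  # -> out = True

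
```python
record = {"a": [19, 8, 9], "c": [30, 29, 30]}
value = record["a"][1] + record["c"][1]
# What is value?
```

Trace (tracking value):
record = {'a': [19, 8, 9], 'c': [30, 29, 30]}  # -> record = {'a': [19, 8, 9], 'c': [30, 29, 30]}
value = record['a'][1] + record['c'][1]  # -> value = 37

Answer: 37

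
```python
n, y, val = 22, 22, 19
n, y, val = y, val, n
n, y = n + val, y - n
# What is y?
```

Trace (tracking y):
n, y, val = (22, 22, 19)  # -> n = 22, y = 22, val = 19
n, y, val = (y, val, n)  # -> n = 22, y = 19, val = 22
n, y = (n + val, y - n)  # -> n = 44, y = -3

Answer: -3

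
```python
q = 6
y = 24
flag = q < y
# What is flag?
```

Trace (tracking flag):
q = 6  # -> q = 6
y = 24  # -> y = 24
flag = q < y  # -> flag = True

Answer: True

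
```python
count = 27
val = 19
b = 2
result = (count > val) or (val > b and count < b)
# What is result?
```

Answer: True

Derivation:
Trace (tracking result):
count = 27  # -> count = 27
val = 19  # -> val = 19
b = 2  # -> b = 2
result = count > val or (val > b and count < b)  # -> result = True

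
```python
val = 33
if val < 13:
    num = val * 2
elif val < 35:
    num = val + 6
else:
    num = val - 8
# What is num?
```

Trace (tracking num):
val = 33  # -> val = 33
if val < 13:  # condition is False
elif val < 35:  # condition is True
    num = val + 6  # -> num = 39

Answer: 39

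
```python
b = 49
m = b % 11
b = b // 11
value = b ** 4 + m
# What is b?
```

Answer: 4

Derivation:
Trace (tracking b):
b = 49  # -> b = 49
m = b % 11  # -> m = 5
b = b // 11  # -> b = 4
value = b ** 4 + m  # -> value = 261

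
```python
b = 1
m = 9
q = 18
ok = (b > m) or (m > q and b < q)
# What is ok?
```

Answer: False

Derivation:
Trace (tracking ok):
b = 1  # -> b = 1
m = 9  # -> m = 9
q = 18  # -> q = 18
ok = b > m or (m > q and b < q)  # -> ok = False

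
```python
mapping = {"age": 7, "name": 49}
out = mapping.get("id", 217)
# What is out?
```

Trace (tracking out):
mapping = {'age': 7, 'name': 49}  # -> mapping = {'age': 7, 'name': 49}
out = mapping.get('id', 217)  # -> out = 217

Answer: 217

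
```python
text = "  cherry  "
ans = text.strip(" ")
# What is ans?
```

Trace (tracking ans):
text = '  cherry  '  # -> text = '  cherry  '
ans = text.strip(' ')  # -> ans = 'cherry'

Answer: 'cherry'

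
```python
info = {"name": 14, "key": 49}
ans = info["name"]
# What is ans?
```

Answer: 14

Derivation:
Trace (tracking ans):
info = {'name': 14, 'key': 49}  # -> info = {'name': 14, 'key': 49}
ans = info['name']  # -> ans = 14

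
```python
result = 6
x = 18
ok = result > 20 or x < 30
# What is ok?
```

Trace (tracking ok):
result = 6  # -> result = 6
x = 18  # -> x = 18
ok = result > 20 or x < 30  # -> ok = True

Answer: True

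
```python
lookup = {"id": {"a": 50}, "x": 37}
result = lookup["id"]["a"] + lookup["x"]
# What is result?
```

Answer: 87

Derivation:
Trace (tracking result):
lookup = {'id': {'a': 50}, 'x': 37}  # -> lookup = {'id': {'a': 50}, 'x': 37}
result = lookup['id']['a'] + lookup['x']  # -> result = 87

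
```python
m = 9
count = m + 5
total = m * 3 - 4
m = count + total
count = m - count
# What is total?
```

Trace (tracking total):
m = 9  # -> m = 9
count = m + 5  # -> count = 14
total = m * 3 - 4  # -> total = 23
m = count + total  # -> m = 37
count = m - count  # -> count = 23

Answer: 23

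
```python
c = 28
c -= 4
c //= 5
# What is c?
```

Answer: 4

Derivation:
Trace (tracking c):
c = 28  # -> c = 28
c -= 4  # -> c = 24
c //= 5  # -> c = 4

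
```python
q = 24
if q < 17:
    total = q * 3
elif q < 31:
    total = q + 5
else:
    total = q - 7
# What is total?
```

Trace (tracking total):
q = 24  # -> q = 24
if q < 17:  # condition is False
elif q < 31:  # condition is True
    total = q + 5  # -> total = 29

Answer: 29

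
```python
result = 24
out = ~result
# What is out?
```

Answer: -25

Derivation:
Trace (tracking out):
result = 24  # -> result = 24
out = ~result  # -> out = -25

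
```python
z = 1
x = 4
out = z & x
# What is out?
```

Trace (tracking out):
z = 1  # -> z = 1
x = 4  # -> x = 4
out = z & x  # -> out = 0

Answer: 0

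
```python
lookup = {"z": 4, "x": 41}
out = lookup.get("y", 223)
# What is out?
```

Answer: 223

Derivation:
Trace (tracking out):
lookup = {'z': 4, 'x': 41}  # -> lookup = {'z': 4, 'x': 41}
out = lookup.get('y', 223)  # -> out = 223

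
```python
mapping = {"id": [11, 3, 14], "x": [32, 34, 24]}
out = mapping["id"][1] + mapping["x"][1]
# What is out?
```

Answer: 37

Derivation:
Trace (tracking out):
mapping = {'id': [11, 3, 14], 'x': [32, 34, 24]}  # -> mapping = {'id': [11, 3, 14], 'x': [32, 34, 24]}
out = mapping['id'][1] + mapping['x'][1]  # -> out = 37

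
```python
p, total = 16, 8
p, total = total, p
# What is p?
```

Trace (tracking p):
p, total = (16, 8)  # -> p = 16, total = 8
p, total = (total, p)  # -> p = 8, total = 16

Answer: 8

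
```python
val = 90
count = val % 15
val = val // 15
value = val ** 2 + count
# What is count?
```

Answer: 0

Derivation:
Trace (tracking count):
val = 90  # -> val = 90
count = val % 15  # -> count = 0
val = val // 15  # -> val = 6
value = val ** 2 + count  # -> value = 36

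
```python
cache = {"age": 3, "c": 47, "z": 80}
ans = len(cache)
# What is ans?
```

Trace (tracking ans):
cache = {'age': 3, 'c': 47, 'z': 80}  # -> cache = {'age': 3, 'c': 47, 'z': 80}
ans = len(cache)  # -> ans = 3

Answer: 3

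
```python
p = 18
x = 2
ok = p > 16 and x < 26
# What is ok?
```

Answer: True

Derivation:
Trace (tracking ok):
p = 18  # -> p = 18
x = 2  # -> x = 2
ok = p > 16 and x < 26  # -> ok = True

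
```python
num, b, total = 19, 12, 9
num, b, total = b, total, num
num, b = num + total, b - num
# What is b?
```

Answer: -3

Derivation:
Trace (tracking b):
num, b, total = (19, 12, 9)  # -> num = 19, b = 12, total = 9
num, b, total = (b, total, num)  # -> num = 12, b = 9, total = 19
num, b = (num + total, b - num)  # -> num = 31, b = -3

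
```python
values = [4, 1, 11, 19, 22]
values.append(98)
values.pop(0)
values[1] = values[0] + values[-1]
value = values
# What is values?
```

Answer: [1, 99, 19, 22, 98]

Derivation:
Trace (tracking values):
values = [4, 1, 11, 19, 22]  # -> values = [4, 1, 11, 19, 22]
values.append(98)  # -> values = [4, 1, 11, 19, 22, 98]
values.pop(0)  # -> values = [1, 11, 19, 22, 98]
values[1] = values[0] + values[-1]  # -> values = [1, 99, 19, 22, 98]
value = values  # -> value = [1, 99, 19, 22, 98]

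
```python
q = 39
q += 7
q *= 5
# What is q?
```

Answer: 230

Derivation:
Trace (tracking q):
q = 39  # -> q = 39
q += 7  # -> q = 46
q *= 5  # -> q = 230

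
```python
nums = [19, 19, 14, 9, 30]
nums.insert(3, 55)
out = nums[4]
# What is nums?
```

Answer: [19, 19, 14, 55, 9, 30]

Derivation:
Trace (tracking nums):
nums = [19, 19, 14, 9, 30]  # -> nums = [19, 19, 14, 9, 30]
nums.insert(3, 55)  # -> nums = [19, 19, 14, 55, 9, 30]
out = nums[4]  # -> out = 9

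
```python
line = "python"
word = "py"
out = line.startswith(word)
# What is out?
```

Answer: True

Derivation:
Trace (tracking out):
line = 'python'  # -> line = 'python'
word = 'py'  # -> word = 'py'
out = line.startswith(word)  # -> out = True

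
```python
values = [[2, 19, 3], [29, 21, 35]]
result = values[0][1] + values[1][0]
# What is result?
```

Answer: 48

Derivation:
Trace (tracking result):
values = [[2, 19, 3], [29, 21, 35]]  # -> values = [[2, 19, 3], [29, 21, 35]]
result = values[0][1] + values[1][0]  # -> result = 48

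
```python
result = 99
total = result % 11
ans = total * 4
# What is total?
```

Trace (tracking total):
result = 99  # -> result = 99
total = result % 11  # -> total = 0
ans = total * 4  # -> ans = 0

Answer: 0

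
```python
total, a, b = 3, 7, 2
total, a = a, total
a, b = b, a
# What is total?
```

Trace (tracking total):
total, a, b = (3, 7, 2)  # -> total = 3, a = 7, b = 2
total, a = (a, total)  # -> total = 7, a = 3
a, b = (b, a)  # -> a = 2, b = 3

Answer: 7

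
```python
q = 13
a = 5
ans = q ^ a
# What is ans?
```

Answer: 8

Derivation:
Trace (tracking ans):
q = 13  # -> q = 13
a = 5  # -> a = 5
ans = q ^ a  # -> ans = 8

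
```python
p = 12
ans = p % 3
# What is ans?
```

Trace (tracking ans):
p = 12  # -> p = 12
ans = p % 3  # -> ans = 0

Answer: 0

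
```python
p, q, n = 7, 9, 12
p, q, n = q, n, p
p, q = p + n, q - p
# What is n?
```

Trace (tracking n):
p, q, n = (7, 9, 12)  # -> p = 7, q = 9, n = 12
p, q, n = (q, n, p)  # -> p = 9, q = 12, n = 7
p, q = (p + n, q - p)  # -> p = 16, q = 3

Answer: 7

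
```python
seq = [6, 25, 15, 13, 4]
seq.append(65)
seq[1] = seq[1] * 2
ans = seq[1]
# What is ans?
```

Answer: 50

Derivation:
Trace (tracking ans):
seq = [6, 25, 15, 13, 4]  # -> seq = [6, 25, 15, 13, 4]
seq.append(65)  # -> seq = [6, 25, 15, 13, 4, 65]
seq[1] = seq[1] * 2  # -> seq = [6, 50, 15, 13, 4, 65]
ans = seq[1]  # -> ans = 50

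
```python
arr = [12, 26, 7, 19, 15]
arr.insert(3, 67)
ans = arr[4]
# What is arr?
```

Trace (tracking arr):
arr = [12, 26, 7, 19, 15]  # -> arr = [12, 26, 7, 19, 15]
arr.insert(3, 67)  # -> arr = [12, 26, 7, 67, 19, 15]
ans = arr[4]  # -> ans = 19

Answer: [12, 26, 7, 67, 19, 15]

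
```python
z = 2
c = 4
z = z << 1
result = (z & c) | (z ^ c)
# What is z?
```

Trace (tracking z):
z = 2  # -> z = 2
c = 4  # -> c = 4
z = z << 1  # -> z = 4
result = z & c | z ^ c  # -> result = 4

Answer: 4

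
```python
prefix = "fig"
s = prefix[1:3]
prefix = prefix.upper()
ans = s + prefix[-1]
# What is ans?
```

Trace (tracking ans):
prefix = 'fig'  # -> prefix = 'fig'
s = prefix[1:3]  # -> s = 'ig'
prefix = prefix.upper()  # -> prefix = 'FIG'
ans = s + prefix[-1]  # -> ans = 'igG'

Answer: 'igG'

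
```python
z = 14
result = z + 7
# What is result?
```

Answer: 21

Derivation:
Trace (tracking result):
z = 14  # -> z = 14
result = z + 7  # -> result = 21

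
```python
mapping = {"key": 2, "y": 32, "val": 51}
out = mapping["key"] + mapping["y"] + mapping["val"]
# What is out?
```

Trace (tracking out):
mapping = {'key': 2, 'y': 32, 'val': 51}  # -> mapping = {'key': 2, 'y': 32, 'val': 51}
out = mapping['key'] + mapping['y'] + mapping['val']  # -> out = 85

Answer: 85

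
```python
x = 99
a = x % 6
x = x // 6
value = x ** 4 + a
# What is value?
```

Answer: 65539

Derivation:
Trace (tracking value):
x = 99  # -> x = 99
a = x % 6  # -> a = 3
x = x // 6  # -> x = 16
value = x ** 4 + a  # -> value = 65539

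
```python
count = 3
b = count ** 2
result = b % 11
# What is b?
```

Trace (tracking b):
count = 3  # -> count = 3
b = count ** 2  # -> b = 9
result = b % 11  # -> result = 9

Answer: 9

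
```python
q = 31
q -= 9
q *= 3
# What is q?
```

Answer: 66

Derivation:
Trace (tracking q):
q = 31  # -> q = 31
q -= 9  # -> q = 22
q *= 3  # -> q = 66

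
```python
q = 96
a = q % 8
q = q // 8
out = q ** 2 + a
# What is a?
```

Trace (tracking a):
q = 96  # -> q = 96
a = q % 8  # -> a = 0
q = q // 8  # -> q = 12
out = q ** 2 + a  # -> out = 144

Answer: 0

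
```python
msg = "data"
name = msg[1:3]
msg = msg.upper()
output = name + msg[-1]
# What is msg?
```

Trace (tracking msg):
msg = 'data'  # -> msg = 'data'
name = msg[1:3]  # -> name = 'at'
msg = msg.upper()  # -> msg = 'DATA'
output = name + msg[-1]  # -> output = 'atA'

Answer: 'DATA'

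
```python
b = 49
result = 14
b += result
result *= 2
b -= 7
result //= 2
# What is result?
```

Answer: 14

Derivation:
Trace (tracking result):
b = 49  # -> b = 49
result = 14  # -> result = 14
b += result  # -> b = 63
result *= 2  # -> result = 28
b -= 7  # -> b = 56
result //= 2  # -> result = 14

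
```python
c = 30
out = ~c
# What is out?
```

Trace (tracking out):
c = 30  # -> c = 30
out = ~c  # -> out = -31

Answer: -31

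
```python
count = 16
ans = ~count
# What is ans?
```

Answer: -17

Derivation:
Trace (tracking ans):
count = 16  # -> count = 16
ans = ~count  # -> ans = -17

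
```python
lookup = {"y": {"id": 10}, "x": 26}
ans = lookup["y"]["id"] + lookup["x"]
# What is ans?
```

Answer: 36

Derivation:
Trace (tracking ans):
lookup = {'y': {'id': 10}, 'x': 26}  # -> lookup = {'y': {'id': 10}, 'x': 26}
ans = lookup['y']['id'] + lookup['x']  # -> ans = 36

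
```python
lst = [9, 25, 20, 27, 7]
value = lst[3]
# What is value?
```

Trace (tracking value):
lst = [9, 25, 20, 27, 7]  # -> lst = [9, 25, 20, 27, 7]
value = lst[3]  # -> value = 27

Answer: 27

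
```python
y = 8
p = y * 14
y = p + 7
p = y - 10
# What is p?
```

Trace (tracking p):
y = 8  # -> y = 8
p = y * 14  # -> p = 112
y = p + 7  # -> y = 119
p = y - 10  # -> p = 109

Answer: 109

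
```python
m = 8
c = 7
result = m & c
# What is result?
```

Trace (tracking result):
m = 8  # -> m = 8
c = 7  # -> c = 7
result = m & c  # -> result = 0

Answer: 0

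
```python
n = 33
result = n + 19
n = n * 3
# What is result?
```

Answer: 52

Derivation:
Trace (tracking result):
n = 33  # -> n = 33
result = n + 19  # -> result = 52
n = n * 3  # -> n = 99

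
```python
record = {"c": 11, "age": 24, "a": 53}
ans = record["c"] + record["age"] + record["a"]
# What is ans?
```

Answer: 88

Derivation:
Trace (tracking ans):
record = {'c': 11, 'age': 24, 'a': 53}  # -> record = {'c': 11, 'age': 24, 'a': 53}
ans = record['c'] + record['age'] + record['a']  # -> ans = 88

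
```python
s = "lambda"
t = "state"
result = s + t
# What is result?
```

Answer: 'lambdastate'

Derivation:
Trace (tracking result):
s = 'lambda'  # -> s = 'lambda'
t = 'state'  # -> t = 'state'
result = s + t  # -> result = 'lambdastate'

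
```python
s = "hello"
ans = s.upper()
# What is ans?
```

Trace (tracking ans):
s = 'hello'  # -> s = 'hello'
ans = s.upper()  # -> ans = 'HELLO'

Answer: 'HELLO'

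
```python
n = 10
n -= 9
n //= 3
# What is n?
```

Trace (tracking n):
n = 10  # -> n = 10
n -= 9  # -> n = 1
n //= 3  # -> n = 0

Answer: 0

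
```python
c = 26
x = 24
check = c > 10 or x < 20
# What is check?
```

Answer: True

Derivation:
Trace (tracking check):
c = 26  # -> c = 26
x = 24  # -> x = 24
check = c > 10 or x < 20  # -> check = True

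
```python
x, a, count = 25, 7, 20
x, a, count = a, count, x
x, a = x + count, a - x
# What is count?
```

Answer: 25

Derivation:
Trace (tracking count):
x, a, count = (25, 7, 20)  # -> x = 25, a = 7, count = 20
x, a, count = (a, count, x)  # -> x = 7, a = 20, count = 25
x, a = (x + count, a - x)  # -> x = 32, a = 13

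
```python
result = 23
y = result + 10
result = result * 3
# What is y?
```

Answer: 33

Derivation:
Trace (tracking y):
result = 23  # -> result = 23
y = result + 10  # -> y = 33
result = result * 3  # -> result = 69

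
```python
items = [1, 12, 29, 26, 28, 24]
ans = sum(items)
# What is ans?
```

Answer: 120

Derivation:
Trace (tracking ans):
items = [1, 12, 29, 26, 28, 24]  # -> items = [1, 12, 29, 26, 28, 24]
ans = sum(items)  # -> ans = 120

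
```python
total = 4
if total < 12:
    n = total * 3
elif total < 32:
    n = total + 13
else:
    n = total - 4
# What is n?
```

Answer: 12

Derivation:
Trace (tracking n):
total = 4  # -> total = 4
if total < 12:  # condition is True
    n = total * 3  # -> n = 12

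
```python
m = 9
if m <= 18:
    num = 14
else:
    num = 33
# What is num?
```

Answer: 14

Derivation:
Trace (tracking num):
m = 9  # -> m = 9
if m <= 18:  # condition is True
    num = 14  # -> num = 14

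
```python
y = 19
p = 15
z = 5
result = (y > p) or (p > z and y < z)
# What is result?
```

Answer: True

Derivation:
Trace (tracking result):
y = 19  # -> y = 19
p = 15  # -> p = 15
z = 5  # -> z = 5
result = y > p or (p > z and y < z)  # -> result = True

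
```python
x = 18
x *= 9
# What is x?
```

Trace (tracking x):
x = 18  # -> x = 18
x *= 9  # -> x = 162

Answer: 162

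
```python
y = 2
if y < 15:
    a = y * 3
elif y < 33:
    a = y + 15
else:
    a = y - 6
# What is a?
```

Answer: 6

Derivation:
Trace (tracking a):
y = 2  # -> y = 2
if y < 15:  # condition is True
    a = y * 3  # -> a = 6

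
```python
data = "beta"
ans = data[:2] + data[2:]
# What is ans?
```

Trace (tracking ans):
data = 'beta'  # -> data = 'beta'
ans = data[:2] + data[2:]  # -> ans = 'beta'

Answer: 'beta'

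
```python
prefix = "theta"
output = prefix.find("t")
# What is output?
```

Trace (tracking output):
prefix = 'theta'  # -> prefix = 'theta'
output = prefix.find('t')  # -> output = 0

Answer: 0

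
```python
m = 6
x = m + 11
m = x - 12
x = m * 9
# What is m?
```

Answer: 5

Derivation:
Trace (tracking m):
m = 6  # -> m = 6
x = m + 11  # -> x = 17
m = x - 12  # -> m = 5
x = m * 9  # -> x = 45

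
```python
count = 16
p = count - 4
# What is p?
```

Trace (tracking p):
count = 16  # -> count = 16
p = count - 4  # -> p = 12

Answer: 12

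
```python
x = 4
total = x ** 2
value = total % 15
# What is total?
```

Answer: 16

Derivation:
Trace (tracking total):
x = 4  # -> x = 4
total = x ** 2  # -> total = 16
value = total % 15  # -> value = 1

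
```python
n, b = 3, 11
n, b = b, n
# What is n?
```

Trace (tracking n):
n, b = (3, 11)  # -> n = 3, b = 11
n, b = (b, n)  # -> n = 11, b = 3

Answer: 11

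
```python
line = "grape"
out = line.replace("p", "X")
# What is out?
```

Trace (tracking out):
line = 'grape'  # -> line = 'grape'
out = line.replace('p', 'X')  # -> out = 'graXe'

Answer: 'graXe'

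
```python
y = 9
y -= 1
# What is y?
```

Answer: 8

Derivation:
Trace (tracking y):
y = 9  # -> y = 9
y -= 1  # -> y = 8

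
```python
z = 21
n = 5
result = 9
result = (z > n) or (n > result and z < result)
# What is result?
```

Trace (tracking result):
z = 21  # -> z = 21
n = 5  # -> n = 5
result = 9  # -> result = 9
result = z > n or (n > result and z < result)  # -> result = True

Answer: True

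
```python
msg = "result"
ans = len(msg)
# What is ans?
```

Answer: 6

Derivation:
Trace (tracking ans):
msg = 'result'  # -> msg = 'result'
ans = len(msg)  # -> ans = 6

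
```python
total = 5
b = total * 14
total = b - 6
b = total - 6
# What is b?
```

Answer: 58

Derivation:
Trace (tracking b):
total = 5  # -> total = 5
b = total * 14  # -> b = 70
total = b - 6  # -> total = 64
b = total - 6  # -> b = 58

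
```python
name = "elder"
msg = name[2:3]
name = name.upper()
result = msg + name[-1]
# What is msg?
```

Answer: 'd'

Derivation:
Trace (tracking msg):
name = 'elder'  # -> name = 'elder'
msg = name[2:3]  # -> msg = 'd'
name = name.upper()  # -> name = 'ELDER'
result = msg + name[-1]  # -> result = 'dR'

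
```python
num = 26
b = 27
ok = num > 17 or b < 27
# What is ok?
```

Trace (tracking ok):
num = 26  # -> num = 26
b = 27  # -> b = 27
ok = num > 17 or b < 27  # -> ok = True

Answer: True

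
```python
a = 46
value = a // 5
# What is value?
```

Answer: 9

Derivation:
Trace (tracking value):
a = 46  # -> a = 46
value = a // 5  # -> value = 9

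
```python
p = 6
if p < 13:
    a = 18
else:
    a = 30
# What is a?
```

Trace (tracking a):
p = 6  # -> p = 6
if p < 13:  # condition is True
    a = 18  # -> a = 18

Answer: 18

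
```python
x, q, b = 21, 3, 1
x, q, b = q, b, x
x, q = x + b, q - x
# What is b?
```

Answer: 21

Derivation:
Trace (tracking b):
x, q, b = (21, 3, 1)  # -> x = 21, q = 3, b = 1
x, q, b = (q, b, x)  # -> x = 3, q = 1, b = 21
x, q = (x + b, q - x)  # -> x = 24, q = -2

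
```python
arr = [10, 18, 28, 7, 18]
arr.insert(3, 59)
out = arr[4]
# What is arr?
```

Answer: [10, 18, 28, 59, 7, 18]

Derivation:
Trace (tracking arr):
arr = [10, 18, 28, 7, 18]  # -> arr = [10, 18, 28, 7, 18]
arr.insert(3, 59)  # -> arr = [10, 18, 28, 59, 7, 18]
out = arr[4]  # -> out = 7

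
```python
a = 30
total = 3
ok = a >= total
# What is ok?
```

Trace (tracking ok):
a = 30  # -> a = 30
total = 3  # -> total = 3
ok = a >= total  # -> ok = True

Answer: True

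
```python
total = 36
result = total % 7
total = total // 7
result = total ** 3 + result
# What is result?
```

Answer: 126

Derivation:
Trace (tracking result):
total = 36  # -> total = 36
result = total % 7  # -> result = 1
total = total // 7  # -> total = 5
result = total ** 3 + result  # -> result = 126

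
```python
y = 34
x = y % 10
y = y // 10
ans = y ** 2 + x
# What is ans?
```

Answer: 13

Derivation:
Trace (tracking ans):
y = 34  # -> y = 34
x = y % 10  # -> x = 4
y = y // 10  # -> y = 3
ans = y ** 2 + x  # -> ans = 13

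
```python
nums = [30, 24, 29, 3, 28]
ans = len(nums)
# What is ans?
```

Trace (tracking ans):
nums = [30, 24, 29, 3, 28]  # -> nums = [30, 24, 29, 3, 28]
ans = len(nums)  # -> ans = 5

Answer: 5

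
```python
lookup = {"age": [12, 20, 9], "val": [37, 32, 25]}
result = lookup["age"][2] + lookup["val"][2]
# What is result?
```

Trace (tracking result):
lookup = {'age': [12, 20, 9], 'val': [37, 32, 25]}  # -> lookup = {'age': [12, 20, 9], 'val': [37, 32, 25]}
result = lookup['age'][2] + lookup['val'][2]  # -> result = 34

Answer: 34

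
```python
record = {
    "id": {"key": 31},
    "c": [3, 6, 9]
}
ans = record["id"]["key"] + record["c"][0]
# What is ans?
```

Trace (tracking ans):
record = {'id': {'key': 31}, 'c': [3, 6, 9]}  # -> record = {'id': {'key': 31}, 'c': [3, 6, 9]}
ans = record['id']['key'] + record['c'][0]  # -> ans = 34

Answer: 34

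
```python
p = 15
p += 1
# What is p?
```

Answer: 16

Derivation:
Trace (tracking p):
p = 15  # -> p = 15
p += 1  # -> p = 16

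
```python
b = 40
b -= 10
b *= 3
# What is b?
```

Answer: 90

Derivation:
Trace (tracking b):
b = 40  # -> b = 40
b -= 10  # -> b = 30
b *= 3  # -> b = 90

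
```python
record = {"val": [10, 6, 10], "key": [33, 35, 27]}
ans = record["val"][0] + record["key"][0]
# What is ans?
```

Answer: 43

Derivation:
Trace (tracking ans):
record = {'val': [10, 6, 10], 'key': [33, 35, 27]}  # -> record = {'val': [10, 6, 10], 'key': [33, 35, 27]}
ans = record['val'][0] + record['key'][0]  # -> ans = 43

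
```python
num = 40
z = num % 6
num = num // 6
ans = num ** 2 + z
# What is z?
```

Answer: 4

Derivation:
Trace (tracking z):
num = 40  # -> num = 40
z = num % 6  # -> z = 4
num = num // 6  # -> num = 6
ans = num ** 2 + z  # -> ans = 40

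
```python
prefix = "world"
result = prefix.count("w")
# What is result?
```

Answer: 1

Derivation:
Trace (tracking result):
prefix = 'world'  # -> prefix = 'world'
result = prefix.count('w')  # -> result = 1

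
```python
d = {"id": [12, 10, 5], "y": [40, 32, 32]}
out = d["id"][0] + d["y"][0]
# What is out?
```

Trace (tracking out):
d = {'id': [12, 10, 5], 'y': [40, 32, 32]}  # -> d = {'id': [12, 10, 5], 'y': [40, 32, 32]}
out = d['id'][0] + d['y'][0]  # -> out = 52

Answer: 52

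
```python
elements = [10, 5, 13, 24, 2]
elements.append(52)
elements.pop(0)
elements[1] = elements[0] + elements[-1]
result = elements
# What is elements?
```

Answer: [5, 57, 24, 2, 52]

Derivation:
Trace (tracking elements):
elements = [10, 5, 13, 24, 2]  # -> elements = [10, 5, 13, 24, 2]
elements.append(52)  # -> elements = [10, 5, 13, 24, 2, 52]
elements.pop(0)  # -> elements = [5, 13, 24, 2, 52]
elements[1] = elements[0] + elements[-1]  # -> elements = [5, 57, 24, 2, 52]
result = elements  # -> result = [5, 57, 24, 2, 52]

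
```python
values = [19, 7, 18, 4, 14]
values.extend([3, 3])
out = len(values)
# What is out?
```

Answer: 7

Derivation:
Trace (tracking out):
values = [19, 7, 18, 4, 14]  # -> values = [19, 7, 18, 4, 14]
values.extend([3, 3])  # -> values = [19, 7, 18, 4, 14, 3, 3]
out = len(values)  # -> out = 7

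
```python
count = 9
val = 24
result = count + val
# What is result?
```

Trace (tracking result):
count = 9  # -> count = 9
val = 24  # -> val = 24
result = count + val  # -> result = 33

Answer: 33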